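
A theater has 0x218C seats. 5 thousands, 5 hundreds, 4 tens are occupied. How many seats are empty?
Convert 0x218C (hexadecimal) → 2×4096 + 1×256 + 8×16 + 12 = 8588 (decimal)
Convert 5 thousands, 5 hundreds, 4 tens (place-value notation) → 5×1000 + 5×100 + 4×10 = 5540 (decimal)
Compute 8588 - 5540 = 3048
3048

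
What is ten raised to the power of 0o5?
Convert ten (English words) → 10 (decimal)
Convert 0o5 (octal) → 5 (decimal)
Compute 10 ^ 5 = 100000
100000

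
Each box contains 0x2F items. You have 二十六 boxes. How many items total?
Convert 0x2F (hexadecimal) → 2×16 + 15 = 47 (decimal)
Convert 二十六 (Chinese numeral) → 2×10 + 6 = 26 (decimal)
Compute 47 × 26 = 1222
1222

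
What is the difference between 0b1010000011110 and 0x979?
Convert 0b1010000011110 (binary) → 4096 + 1024 + 16 + 8 + 4 + 2 = 5150 (decimal)
Convert 0x979 (hexadecimal) → 9×256 + 7×16 + 9 = 2425 (decimal)
Difference: |5150 - 2425| = 2725
2725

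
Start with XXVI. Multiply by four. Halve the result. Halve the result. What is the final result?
Convert XXVI (Roman numeral) → 10 + 10 + 5 + 1 = 26 (decimal)
Start: 26
Convert four (English words) → 4 (decimal)
26 × 4 = 104
104 ÷ 2 = 52
52 ÷ 2 = 26
26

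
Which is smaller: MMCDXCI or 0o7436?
Convert MMCDXCI (Roman numeral) → 1000 + 1000 + 400 + 90 + 1 = 2491 (decimal)
Convert 0o7436 (octal) → 7×512 + 4×64 + 3×8 + 6 = 3870 (decimal)
Compare 2491 vs 3870: smaller = 2491
2491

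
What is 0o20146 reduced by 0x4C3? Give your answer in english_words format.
Convert 0o20146 (octal) → 2×4096 + 1×64 + 4×8 + 6 = 8294 (decimal)
Convert 0x4C3 (hexadecimal) → 4×256 + 12×16 + 3 = 1219 (decimal)
Compute 8294 - 1219 = 7075
Convert 7075 (decimal) → 7075 = 7×1000 + 75 → seven thousand seventy-five (English words)
seven thousand seventy-five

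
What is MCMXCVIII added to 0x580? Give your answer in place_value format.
Convert MCMXCVIII (Roman numeral) → 1000 + 900 + 90 + 5 + 1 + 1 + 1 = 1998 (decimal)
Convert 0x580 (hexadecimal) → 5×256 + 8×16 = 1408 (decimal)
Compute 1998 + 1408 = 3406
Convert 3406 (decimal) → 3406 = 3×1000 + 4×100 + 6 → 3 thousands, 4 hundreds, 6 ones (place-value notation)
3 thousands, 4 hundreds, 6 ones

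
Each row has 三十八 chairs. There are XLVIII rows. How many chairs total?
Convert 三十八 (Chinese numeral) → 3×10 + 8 = 38 (decimal)
Convert XLVIII (Roman numeral) → 40 + 5 + 1 + 1 + 1 = 48 (decimal)
Compute 38 × 48 = 1824
1824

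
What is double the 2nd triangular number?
The 2nd triangular number = 2×3/2 = 3
Compute 3 × 2 = 6
6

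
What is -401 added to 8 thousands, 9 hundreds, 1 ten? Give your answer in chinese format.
Convert 8 thousands, 9 hundreds, 1 ten (place-value notation) → 8×1000 + 9×100 + 1×10 = 8910 (decimal)
Compute -401 + 8910 = 8509
Convert 8509 (decimal) → 8509 = 8×1000 + 5×100 + 9 → 八千五百零九 (Chinese numeral)
八千五百零九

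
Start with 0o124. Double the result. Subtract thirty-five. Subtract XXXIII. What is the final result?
Convert 0o124 (octal) → 1×64 + 2×8 + 4 = 84 (decimal)
Start: 84
84 × 2 = 168
Convert thirty-five (English words) → 35 (decimal)
168 - 35 = 133
Convert XXXIII (Roman numeral) → 10 + 10 + 10 + 1 + 1 + 1 = 33 (decimal)
133 - 33 = 100
100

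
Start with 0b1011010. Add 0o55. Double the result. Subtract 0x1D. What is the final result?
Convert 0b1011010 (binary) → 64 + 16 + 8 + 2 = 90 (decimal)
Start: 90
Convert 0o55 (octal) → 5×8 + 5 = 45 (decimal)
90 + 45 = 135
135 × 2 = 270
Convert 0x1D (hexadecimal) → 1×16 + 13 = 29 (decimal)
270 - 29 = 241
241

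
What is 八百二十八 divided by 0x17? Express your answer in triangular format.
Convert 八百二十八 (Chinese numeral) → 8×100 + 2×10 + 8 = 828 (decimal)
Convert 0x17 (hexadecimal) → 1×16 + 7 = 23 (decimal)
Compute 828 ÷ 23 = 36
Convert 36 (decimal) → 36 = 8×9/2 → the 8th triangular number (triangular index)
the 8th triangular number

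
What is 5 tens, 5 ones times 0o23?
Convert 5 tens, 5 ones (place-value notation) → 5×10 + 5 = 55 (decimal)
Convert 0o23 (octal) → 2×8 + 3 = 19 (decimal)
Compute 55 × 19 = 1045
1045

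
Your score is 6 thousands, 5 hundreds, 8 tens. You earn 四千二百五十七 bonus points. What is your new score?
Convert 6 thousands, 5 hundreds, 8 tens (place-value notation) → 6×1000 + 5×100 + 8×10 = 6580 (decimal)
Convert 四千二百五十七 (Chinese numeral) → 4×1000 + 2×100 + 5×10 + 7 = 4257 (decimal)
Compute 6580 + 4257 = 10837
10837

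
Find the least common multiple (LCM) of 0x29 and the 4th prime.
Convert 0x29 (hexadecimal) → 2×16 + 9 = 41 (decimal)
Convert the 4th prime (prime index) → 7 (decimal)
Compute lcm(41, 7) = 287
287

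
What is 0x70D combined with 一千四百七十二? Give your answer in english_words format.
Convert 0x70D (hexadecimal) → 7×256 + 13 = 1805 (decimal)
Convert 一千四百七十二 (Chinese numeral) → 1×1000 + 4×100 + 7×10 + 2 = 1472 (decimal)
Compute 1805 + 1472 = 3277
Convert 3277 (decimal) → 3277 = 3×1000 + 2×100 + 77 → three thousand two hundred seventy-seven (English words)
three thousand two hundred seventy-seven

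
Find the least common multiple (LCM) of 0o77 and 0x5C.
Convert 0o77 (octal) → 7×8 + 7 = 63 (decimal)
Convert 0x5C (hexadecimal) → 5×16 + 12 = 92 (decimal)
Compute lcm(63, 92) = 5796
5796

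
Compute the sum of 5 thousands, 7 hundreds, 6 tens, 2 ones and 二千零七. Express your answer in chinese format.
Convert 5 thousands, 7 hundreds, 6 tens, 2 ones (place-value notation) → 5×1000 + 7×100 + 6×10 + 2 = 5762 (decimal)
Convert 二千零七 (Chinese numeral) → 2×1000 + 7 = 2007 (decimal)
Compute 5762 + 2007 = 7769
Convert 7769 (decimal) → 7769 = 7×1000 + 7×100 + 6×10 + 9 → 七千七百六十九 (Chinese numeral)
七千七百六十九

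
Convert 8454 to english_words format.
Convert 8454 (decimal) → 8454 = 8×1000 + 4×100 + 54 → eight thousand four hundred fifty-four (English words)
eight thousand four hundred fifty-four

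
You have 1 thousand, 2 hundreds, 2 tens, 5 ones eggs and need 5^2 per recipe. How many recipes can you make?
Convert 1 thousand, 2 hundreds, 2 tens, 5 ones (place-value notation) → 1×1000 + 2×100 + 2×10 + 5 = 1225 (decimal)
Convert 5^2 (power) → 25 (decimal)
Compute 1225 ÷ 25 = 49
49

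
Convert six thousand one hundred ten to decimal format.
Convert six thousand one hundred ten (English words) → 6×1000 + 1×100 + 10 = 6110 (decimal)
6110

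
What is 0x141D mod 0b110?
Convert 0x141D (hexadecimal) → 1×4096 + 4×256 + 1×16 + 13 = 5149 (decimal)
Convert 0b110 (binary) → 4 + 2 = 6 (decimal)
Compute 5149 mod 6 = 1
1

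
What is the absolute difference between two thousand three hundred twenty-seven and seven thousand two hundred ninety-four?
Convert two thousand three hundred twenty-seven (English words) → 2×1000 + 3×100 + 27 = 2327 (decimal)
Convert seven thousand two hundred ninety-four (English words) → 7×1000 + 2×100 + 94 = 7294 (decimal)
Compute |2327 - 7294| = 4967
4967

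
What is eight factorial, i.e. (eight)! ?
Convert eight (English words) → 8 (decimal)
Compute 8! = 40320
40320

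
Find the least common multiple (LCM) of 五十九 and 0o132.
Convert 五十九 (Chinese numeral) → 5×10 + 9 = 59 (decimal)
Convert 0o132 (octal) → 1×64 + 3×8 + 2 = 90 (decimal)
Compute lcm(59, 90) = 5310
5310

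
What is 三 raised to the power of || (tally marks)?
Convert 三 (Chinese numeral) → 3 (decimal)
Convert || (tally marks) → 2 (decimal)
Compute 3 ^ 2 = 9
9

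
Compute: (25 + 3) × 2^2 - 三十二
Convert 2^2 (power) → 4 (decimal)
Convert 三十二 (Chinese numeral) → 3×10 + 2 = 32 (decimal)
Expression in decimal: (25 + 3) × 4 - 32
Parentheses first: 25 + 3 = 28
Multiply: 28 × 4 = 112
Subtract: 112 - 32 = 80
80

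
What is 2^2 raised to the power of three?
Convert 2^2 (power) → 4 (decimal)
Convert three (English words) → 3 (decimal)
Compute 4 ^ 3 = 64
64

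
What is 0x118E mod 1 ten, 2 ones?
Convert 0x118E (hexadecimal) → 1×4096 + 1×256 + 8×16 + 14 = 4494 (decimal)
Convert 1 ten, 2 ones (place-value notation) → 1×10 + 2 = 12 (decimal)
Compute 4494 mod 12 = 6
6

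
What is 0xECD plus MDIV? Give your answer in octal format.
Convert 0xECD (hexadecimal) → 14×256 + 12×16 + 13 = 3789 (decimal)
Convert MDIV (Roman numeral) → 1000 + 500 + 4 = 1504 (decimal)
Compute 3789 + 1504 = 5293
Convert 5293 (decimal) → 5293 = 1×4096 + 2×512 + 2×64 + 5×8 + 5 → 0o12255 (octal)
0o12255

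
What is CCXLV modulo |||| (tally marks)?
Convert CCXLV (Roman numeral) → 100 + 100 + 40 + 5 = 245 (decimal)
Convert |||| (tally marks) → 4 (decimal)
Compute 245 mod 4 = 1
1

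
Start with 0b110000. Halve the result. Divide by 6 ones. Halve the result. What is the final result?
Convert 0b110000 (binary) → 32 + 16 = 48 (decimal)
Start: 48
48 ÷ 2 = 24
Convert 6 ones (place-value notation) → 6 (decimal)
24 ÷ 6 = 4
4 ÷ 2 = 2
2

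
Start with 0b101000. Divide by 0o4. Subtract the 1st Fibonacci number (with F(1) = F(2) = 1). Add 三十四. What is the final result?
Convert 0b101000 (binary) → 32 + 8 = 40 (decimal)
Start: 40
Convert 0o4 (octal) → 4 (decimal)
40 ÷ 4 = 10
Convert the 1st Fibonacci number (with F(1) = F(2) = 1) (Fibonacci index) → 1 (decimal)
10 - 1 = 9
Convert 三十四 (Chinese numeral) → 3×10 + 4 = 34 (decimal)
9 + 34 = 43
43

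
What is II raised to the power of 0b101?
Convert II (Roman numeral) → 1 + 1 = 2 (decimal)
Convert 0b101 (binary) → 4 + 1 = 5 (decimal)
Compute 2 ^ 5 = 32
32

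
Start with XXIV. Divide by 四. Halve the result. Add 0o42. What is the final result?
Convert XXIV (Roman numeral) → 10 + 10 + 4 = 24 (decimal)
Start: 24
Convert 四 (Chinese numeral) → 4 (decimal)
24 ÷ 4 = 6
6 ÷ 2 = 3
Convert 0o42 (octal) → 4×8 + 2 = 34 (decimal)
3 + 34 = 37
37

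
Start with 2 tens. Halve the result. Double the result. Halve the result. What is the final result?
Convert 2 tens (place-value notation) → 2×10 = 20 (decimal)
Start: 20
20 ÷ 2 = 10
10 × 2 = 20
20 ÷ 2 = 10
10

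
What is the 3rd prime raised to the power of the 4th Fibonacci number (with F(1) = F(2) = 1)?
Convert the 3rd prime (prime index) → 5 (decimal)
Convert the 4th Fibonacci number (with F(1) = F(2) = 1) (Fibonacci index) → 1, 1, 2, 3 → 3 (decimal)
Compute 5 ^ 3 = 125
125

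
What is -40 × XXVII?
Convert XXVII (Roman numeral) → 10 + 10 + 5 + 1 + 1 = 27 (decimal)
Compute -40 × 27 = -1080
-1080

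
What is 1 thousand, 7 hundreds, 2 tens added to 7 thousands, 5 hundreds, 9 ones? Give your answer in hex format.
Convert 1 thousand, 7 hundreds, 2 tens (place-value notation) → 1×1000 + 7×100 + 2×10 = 1720 (decimal)
Convert 7 thousands, 5 hundreds, 9 ones (place-value notation) → 7×1000 + 5×100 + 9 = 7509 (decimal)
Compute 1720 + 7509 = 9229
Convert 9229 (decimal) → 9229 = 2×4096 + 4×256 + 13 → 0x240D (hexadecimal)
0x240D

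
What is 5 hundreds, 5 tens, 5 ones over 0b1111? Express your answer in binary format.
Convert 5 hundreds, 5 tens, 5 ones (place-value notation) → 5×100 + 5×10 + 5 = 555 (decimal)
Convert 0b1111 (binary) → 8 + 4 + 2 + 1 = 15 (decimal)
Compute 555 ÷ 15 = 37
Convert 37 (decimal) → 37 = 32 + 4 + 1 → 0b100101 (binary)
0b100101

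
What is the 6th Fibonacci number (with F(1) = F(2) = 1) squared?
The 6th Fibonacci number (with F(1) = F(2) = 1): 1, 1, 2, 3, 5, 8 → 8
Compute 8² = 8 × 8 = 64
64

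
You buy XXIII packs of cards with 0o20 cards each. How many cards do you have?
Convert 0o20 (octal) → 2×8 = 16 (decimal)
Convert XXIII (Roman numeral) → 10 + 10 + 1 + 1 + 1 = 23 (decimal)
Compute 16 × 23 = 368
368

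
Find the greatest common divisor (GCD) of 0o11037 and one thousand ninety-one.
Convert 0o11037 (octal) → 1×4096 + 1×512 + 3×8 + 7 = 4639 (decimal)
Convert one thousand ninety-one (English words) → 1×1000 + 91 = 1091 (decimal)
Compute gcd(4639, 1091) = 1
1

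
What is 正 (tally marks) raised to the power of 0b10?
Convert 正 (tally marks) → 5 (decimal)
Convert 0b10 (binary) → 2 (decimal)
Compute 5 ^ 2 = 25
25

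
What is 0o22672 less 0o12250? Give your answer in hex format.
Convert 0o22672 (octal) → 2×4096 + 2×512 + 6×64 + 7×8 + 2 = 9658 (decimal)
Convert 0o12250 (octal) → 1×4096 + 2×512 + 2×64 + 5×8 = 5288 (decimal)
Compute 9658 - 5288 = 4370
Convert 4370 (decimal) → 4370 = 1×4096 + 1×256 + 1×16 + 2 → 0x1112 (hexadecimal)
0x1112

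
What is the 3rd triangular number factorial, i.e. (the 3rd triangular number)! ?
Convert the 3rd triangular number (triangular index) → 3×4/2 = 6 (decimal)
Compute 6! = 720
720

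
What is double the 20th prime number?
The 20th prime number = 71
Compute 71 × 2 = 142
142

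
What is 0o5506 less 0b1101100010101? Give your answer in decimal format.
Convert 0o5506 (octal) → 5×512 + 5×64 + 6 = 2886 (decimal)
Convert 0b1101100010101 (binary) → 4096 + 2048 + 512 + 256 + 16 + 4 + 1 = 6933 (decimal)
Compute 2886 - 6933 = -4047
-4047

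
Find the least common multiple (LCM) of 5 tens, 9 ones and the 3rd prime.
Convert 5 tens, 9 ones (place-value notation) → 5×10 + 9 = 59 (decimal)
Convert the 3rd prime (prime index) → 5 (decimal)
Compute lcm(59, 5) = 295
295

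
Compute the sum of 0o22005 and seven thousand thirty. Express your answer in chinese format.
Convert 0o22005 (octal) → 2×4096 + 2×512 + 5 = 9221 (decimal)
Convert seven thousand thirty (English words) → 7×1000 + 30 = 7030 (decimal)
Compute 9221 + 7030 = 16251
Convert 16251 (decimal) → 16251 = 1×10000 + 6×1000 + 2×100 + 5×10 + 1 → 一万六千二百五十一 (Chinese numeral)
一万六千二百五十一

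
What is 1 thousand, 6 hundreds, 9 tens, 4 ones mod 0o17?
Convert 1 thousand, 6 hundreds, 9 tens, 4 ones (place-value notation) → 1×1000 + 6×100 + 9×10 + 4 = 1694 (decimal)
Convert 0o17 (octal) → 1×8 + 7 = 15 (decimal)
Compute 1694 mod 15 = 14
14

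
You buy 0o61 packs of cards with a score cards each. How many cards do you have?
Convert a score (colloquial) → 20 (decimal)
Convert 0o61 (octal) → 6×8 + 1 = 49 (decimal)
Compute 20 × 49 = 980
980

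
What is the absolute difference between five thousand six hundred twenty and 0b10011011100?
Convert five thousand six hundred twenty (English words) → 5×1000 + 6×100 + 20 = 5620 (decimal)
Convert 0b10011011100 (binary) → 1024 + 128 + 64 + 16 + 8 + 4 = 1244 (decimal)
Compute |5620 - 1244| = 4376
4376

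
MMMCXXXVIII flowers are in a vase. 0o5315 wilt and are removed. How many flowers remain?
Convert MMMCXXXVIII (Roman numeral) → 1000 + 1000 + 1000 + 100 + 10 + 10 + 10 + 5 + 1 + 1 + 1 = 3138 (decimal)
Convert 0o5315 (octal) → 5×512 + 3×64 + 1×8 + 5 = 2765 (decimal)
Compute 3138 - 2765 = 373
373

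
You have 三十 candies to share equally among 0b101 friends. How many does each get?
Convert 三十 (Chinese numeral) → 3×10 = 30 (decimal)
Convert 0b101 (binary) → 4 + 1 = 5 (decimal)
Compute 30 ÷ 5 = 6
6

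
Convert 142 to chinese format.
Convert 142 (decimal) → 142 = 1×100 + 4×10 + 2 → 一百四十二 (Chinese numeral)
一百四十二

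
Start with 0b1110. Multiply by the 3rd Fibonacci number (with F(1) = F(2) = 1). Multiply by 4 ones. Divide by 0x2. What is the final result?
Convert 0b1110 (binary) → 8 + 4 + 2 = 14 (decimal)
Start: 14
Convert the 3rd Fibonacci number (with F(1) = F(2) = 1) (Fibonacci index) → 1, 1, 2 → 2 (decimal)
14 × 2 = 28
Convert 4 ones (place-value notation) → 4 (decimal)
28 × 4 = 112
Convert 0x2 (hexadecimal) → 2 (decimal)
112 ÷ 2 = 56
56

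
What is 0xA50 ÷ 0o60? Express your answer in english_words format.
Convert 0xA50 (hexadecimal) → 10×256 + 5×16 = 2640 (decimal)
Convert 0o60 (octal) → 6×8 = 48 (decimal)
Compute 2640 ÷ 48 = 55
Convert 55 (decimal) → fifty-five (English words)
fifty-five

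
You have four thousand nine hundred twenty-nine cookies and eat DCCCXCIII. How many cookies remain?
Convert four thousand nine hundred twenty-nine (English words) → 4×1000 + 9×100 + 29 = 4929 (decimal)
Convert DCCCXCIII (Roman numeral) → 500 + 100 + 100 + 100 + 90 + 1 + 1 + 1 = 893 (decimal)
Compute 4929 - 893 = 4036
4036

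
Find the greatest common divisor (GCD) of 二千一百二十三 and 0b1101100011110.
Convert 二千一百二十三 (Chinese numeral) → 2×1000 + 1×100 + 2×10 + 3 = 2123 (decimal)
Convert 0b1101100011110 (binary) → 4096 + 2048 + 512 + 256 + 16 + 8 + 4 + 2 = 6942 (decimal)
Compute gcd(2123, 6942) = 1
1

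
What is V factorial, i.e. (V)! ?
Convert V (Roman numeral) → 5 (decimal)
Compute 5! = 120
120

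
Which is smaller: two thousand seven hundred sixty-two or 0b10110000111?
Convert two thousand seven hundred sixty-two (English words) → 2×1000 + 7×100 + 62 = 2762 (decimal)
Convert 0b10110000111 (binary) → 1024 + 256 + 128 + 4 + 2 + 1 = 1415 (decimal)
Compare 2762 vs 1415: smaller = 1415
1415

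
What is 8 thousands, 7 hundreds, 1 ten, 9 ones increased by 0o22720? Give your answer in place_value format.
Convert 8 thousands, 7 hundreds, 1 ten, 9 ones (place-value notation) → 8×1000 + 7×100 + 1×10 + 9 = 8719 (decimal)
Convert 0o22720 (octal) → 2×4096 + 2×512 + 7×64 + 2×8 = 9680 (decimal)
Compute 8719 + 9680 = 18399
Convert 18399 (decimal) → 18399 = 18×1000 + 3×100 + 9×10 + 9 → 18 thousands, 3 hundreds, 9 tens, 9 ones (place-value notation)
18 thousands, 3 hundreds, 9 tens, 9 ones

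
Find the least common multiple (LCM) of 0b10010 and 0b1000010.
Convert 0b10010 (binary) → 16 + 2 = 18 (decimal)
Convert 0b1000010 (binary) → 64 + 2 = 66 (decimal)
Compute lcm(18, 66) = 198
198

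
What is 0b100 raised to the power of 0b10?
Convert 0b100 (binary) → 4 (decimal)
Convert 0b10 (binary) → 2 (decimal)
Compute 4 ^ 2 = 16
16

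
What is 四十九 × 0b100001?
Convert 四十九 (Chinese numeral) → 4×10 + 9 = 49 (decimal)
Convert 0b100001 (binary) → 32 + 1 = 33 (decimal)
Compute 49 × 33 = 1617
1617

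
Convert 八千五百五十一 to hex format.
Convert 八千五百五十一 (Chinese numeral) → 8×1000 + 5×100 + 5×10 + 1 = 8551 (decimal)
Convert 8551 (decimal) → 8551 = 2×4096 + 1×256 + 6×16 + 7 → 0x2167 (hexadecimal)
0x2167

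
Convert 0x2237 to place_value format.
Convert 0x2237 (hexadecimal) → 2×4096 + 2×256 + 3×16 + 7 = 8759 (decimal)
Convert 8759 (decimal) → 8759 = 8×1000 + 7×100 + 5×10 + 9 → 8 thousands, 7 hundreds, 5 tens, 9 ones (place-value notation)
8 thousands, 7 hundreds, 5 tens, 9 ones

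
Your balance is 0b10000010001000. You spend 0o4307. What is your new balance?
Convert 0b10000010001000 (binary) → 8192 + 128 + 8 = 8328 (decimal)
Convert 0o4307 (octal) → 4×512 + 3×64 + 7 = 2247 (decimal)
Compute 8328 - 2247 = 6081
6081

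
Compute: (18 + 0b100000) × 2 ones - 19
Convert 0b100000 (binary) → 32 (decimal)
Convert 2 ones (place-value notation) → 2 (decimal)
Expression in decimal: (18 + 32) × 2 - 19
Parentheses first: 18 + 32 = 50
Multiply: 50 × 2 = 100
Subtract: 100 - 19 = 81
81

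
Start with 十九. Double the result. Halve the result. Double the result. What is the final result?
Convert 十九 (Chinese numeral) → 1×10 + 9 = 19 (decimal)
Start: 19
19 × 2 = 38
38 ÷ 2 = 19
19 × 2 = 38
38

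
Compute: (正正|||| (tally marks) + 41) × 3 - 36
Convert 正正|||| (tally marks) → 5 + 5 + 4 = 14 (decimal)
Expression in decimal: (14 + 41) × 3 - 36
Parentheses first: 14 + 41 = 55
Multiply: 55 × 3 = 165
Subtract: 165 - 36 = 129
129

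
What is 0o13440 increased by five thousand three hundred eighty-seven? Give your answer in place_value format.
Convert 0o13440 (octal) → 1×4096 + 3×512 + 4×64 + 4×8 = 5920 (decimal)
Convert five thousand three hundred eighty-seven (English words) → 5×1000 + 3×100 + 87 = 5387 (decimal)
Compute 5920 + 5387 = 11307
Convert 11307 (decimal) → 11307 = 11×1000 + 3×100 + 7 → 11 thousands, 3 hundreds, 7 ones (place-value notation)
11 thousands, 3 hundreds, 7 ones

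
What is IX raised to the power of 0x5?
Convert IX (Roman numeral) → 9 (decimal)
Convert 0x5 (hexadecimal) → 5 (decimal)
Compute 9 ^ 5 = 59049
59049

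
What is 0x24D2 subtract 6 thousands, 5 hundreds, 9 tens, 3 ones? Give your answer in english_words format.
Convert 0x24D2 (hexadecimal) → 2×4096 + 4×256 + 13×16 + 2 = 9426 (decimal)
Convert 6 thousands, 5 hundreds, 9 tens, 3 ones (place-value notation) → 6×1000 + 5×100 + 9×10 + 3 = 6593 (decimal)
Compute 9426 - 6593 = 2833
Convert 2833 (decimal) → 2833 = 2×1000 + 8×100 + 33 → two thousand eight hundred thirty-three (English words)
two thousand eight hundred thirty-three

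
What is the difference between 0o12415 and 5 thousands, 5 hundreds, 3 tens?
Convert 0o12415 (octal) → 1×4096 + 2×512 + 4×64 + 1×8 + 5 = 5389 (decimal)
Convert 5 thousands, 5 hundreds, 3 tens (place-value notation) → 5×1000 + 5×100 + 3×10 = 5530 (decimal)
Difference: |5389 - 5530| = 141
141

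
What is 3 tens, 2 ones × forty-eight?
Convert 3 tens, 2 ones (place-value notation) → 3×10 + 2 = 32 (decimal)
Convert forty-eight (English words) → 48 (decimal)
Compute 32 × 48 = 1536
1536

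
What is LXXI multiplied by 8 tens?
Convert LXXI (Roman numeral) → 50 + 10 + 10 + 1 = 71 (decimal)
Convert 8 tens (place-value notation) → 8×10 = 80 (decimal)
Compute 71 × 80 = 5680
5680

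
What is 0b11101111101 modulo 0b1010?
Convert 0b11101111101 (binary) → 1024 + 512 + 256 + 64 + 32 + 16 + 8 + 4 + 1 = 1917 (decimal)
Convert 0b1010 (binary) → 8 + 2 = 10 (decimal)
Compute 1917 mod 10 = 7
7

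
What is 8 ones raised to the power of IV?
Convert 8 ones (place-value notation) → 8 (decimal)
Convert IV (Roman numeral) → 4 (decimal)
Compute 8 ^ 4 = 4096
4096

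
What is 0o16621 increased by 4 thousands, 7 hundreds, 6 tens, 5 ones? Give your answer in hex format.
Convert 0o16621 (octal) → 1×4096 + 6×512 + 6×64 + 2×8 + 1 = 7569 (decimal)
Convert 4 thousands, 7 hundreds, 6 tens, 5 ones (place-value notation) → 4×1000 + 7×100 + 6×10 + 5 = 4765 (decimal)
Compute 7569 + 4765 = 12334
Convert 12334 (decimal) → 12334 = 3×4096 + 2×16 + 14 → 0x302E (hexadecimal)
0x302E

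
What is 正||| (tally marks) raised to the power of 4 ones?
Convert 正||| (tally marks) → 5 + 3 = 8 (decimal)
Convert 4 ones (place-value notation) → 4 (decimal)
Compute 8 ^ 4 = 4096
4096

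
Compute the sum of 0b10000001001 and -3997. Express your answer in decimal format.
Convert 0b10000001001 (binary) → 1024 + 8 + 1 = 1033 (decimal)
Compute 1033 + -3997 = -2964
-2964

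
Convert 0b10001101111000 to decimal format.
Convert 0b10001101111000 (binary) → 8192 + 512 + 256 + 64 + 32 + 16 + 8 = 9080 (decimal)
9080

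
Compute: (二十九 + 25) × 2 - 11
Convert 二十九 (Chinese numeral) → 2×10 + 9 = 29 (decimal)
Expression in decimal: (29 + 25) × 2 - 11
Parentheses first: 29 + 25 = 54
Multiply: 54 × 2 = 108
Subtract: 108 - 11 = 97
97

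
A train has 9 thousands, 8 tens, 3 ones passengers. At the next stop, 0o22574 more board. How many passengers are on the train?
Convert 9 thousands, 8 tens, 3 ones (place-value notation) → 9×1000 + 8×10 + 3 = 9083 (decimal)
Convert 0o22574 (octal) → 2×4096 + 2×512 + 5×64 + 7×8 + 4 = 9596 (decimal)
Compute 9083 + 9596 = 18679
18679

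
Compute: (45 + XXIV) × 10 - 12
Convert XXIV (Roman numeral) → 10 + 10 + 4 = 24 (decimal)
Expression in decimal: (45 + 24) × 10 - 12
Parentheses first: 45 + 24 = 69
Multiply: 69 × 10 = 690
Subtract: 690 - 12 = 678
678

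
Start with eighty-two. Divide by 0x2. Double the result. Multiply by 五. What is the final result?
Convert eighty-two (English words) → 82 (decimal)
Start: 82
Convert 0x2 (hexadecimal) → 2 (decimal)
82 ÷ 2 = 41
41 × 2 = 82
Convert 五 (Chinese numeral) → 5 (decimal)
82 × 5 = 410
410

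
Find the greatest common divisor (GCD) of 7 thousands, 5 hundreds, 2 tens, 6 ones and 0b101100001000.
Convert 7 thousands, 5 hundreds, 2 tens, 6 ones (place-value notation) → 7×1000 + 5×100 + 2×10 + 6 = 7526 (decimal)
Convert 0b101100001000 (binary) → 2048 + 512 + 256 + 8 = 2824 (decimal)
Compute gcd(7526, 2824) = 2
2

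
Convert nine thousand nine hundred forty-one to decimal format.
Convert nine thousand nine hundred forty-one (English words) → 9×1000 + 9×100 + 41 = 9941 (decimal)
9941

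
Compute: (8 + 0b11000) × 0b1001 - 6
Convert 0b11000 (binary) → 16 + 8 = 24 (decimal)
Convert 0b1001 (binary) → 8 + 1 = 9 (decimal)
Expression in decimal: (8 + 24) × 9 - 6
Parentheses first: 8 + 24 = 32
Multiply: 32 × 9 = 288
Subtract: 288 - 6 = 282
282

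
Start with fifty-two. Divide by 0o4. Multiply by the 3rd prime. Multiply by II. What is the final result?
Convert fifty-two (English words) → 52 (decimal)
Start: 52
Convert 0o4 (octal) → 4 (decimal)
52 ÷ 4 = 13
Convert the 3rd prime (prime index) → 5 (decimal)
13 × 5 = 65
Convert II (Roman numeral) → 1 + 1 = 2 (decimal)
65 × 2 = 130
130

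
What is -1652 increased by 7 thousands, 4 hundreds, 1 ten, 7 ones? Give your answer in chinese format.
Convert 7 thousands, 4 hundreds, 1 ten, 7 ones (place-value notation) → 7×1000 + 4×100 + 1×10 + 7 = 7417 (decimal)
Compute -1652 + 7417 = 5765
Convert 5765 (decimal) → 5765 = 5×1000 + 7×100 + 6×10 + 5 → 五千七百六十五 (Chinese numeral)
五千七百六十五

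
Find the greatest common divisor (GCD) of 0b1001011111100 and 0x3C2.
Convert 0b1001011111100 (binary) → 4096 + 512 + 128 + 64 + 32 + 16 + 8 + 4 = 4860 (decimal)
Convert 0x3C2 (hexadecimal) → 3×256 + 12×16 + 2 = 962 (decimal)
Compute gcd(4860, 962) = 2
2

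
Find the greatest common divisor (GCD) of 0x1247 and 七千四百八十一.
Convert 0x1247 (hexadecimal) → 1×4096 + 2×256 + 4×16 + 7 = 4679 (decimal)
Convert 七千四百八十一 (Chinese numeral) → 7×1000 + 4×100 + 8×10 + 1 = 7481 (decimal)
Compute gcd(4679, 7481) = 1
1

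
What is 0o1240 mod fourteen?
Convert 0o1240 (octal) → 1×512 + 2×64 + 4×8 = 672 (decimal)
Convert fourteen (English words) → 14 (decimal)
Compute 672 mod 14 = 0
0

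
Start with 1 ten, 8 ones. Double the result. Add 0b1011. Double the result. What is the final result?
Convert 1 ten, 8 ones (place-value notation) → 1×10 + 8 = 18 (decimal)
Start: 18
18 × 2 = 36
Convert 0b1011 (binary) → 8 + 2 + 1 = 11 (decimal)
36 + 11 = 47
47 × 2 = 94
94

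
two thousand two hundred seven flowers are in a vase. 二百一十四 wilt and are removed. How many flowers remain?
Convert two thousand two hundred seven (English words) → 2×1000 + 2×100 + 7 = 2207 (decimal)
Convert 二百一十四 (Chinese numeral) → 2×100 + 1×10 + 4 = 214 (decimal)
Compute 2207 - 214 = 1993
1993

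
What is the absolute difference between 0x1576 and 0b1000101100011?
Convert 0x1576 (hexadecimal) → 1×4096 + 5×256 + 7×16 + 6 = 5494 (decimal)
Convert 0b1000101100011 (binary) → 4096 + 256 + 64 + 32 + 2 + 1 = 4451 (decimal)
Compute |5494 - 4451| = 1043
1043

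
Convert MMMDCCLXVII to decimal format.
Convert MMMDCCLXVII (Roman numeral) → 1000 + 1000 + 1000 + 500 + 100 + 100 + 50 + 10 + 5 + 1 + 1 = 3767 (decimal)
3767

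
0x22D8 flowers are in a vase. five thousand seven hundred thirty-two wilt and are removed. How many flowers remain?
Convert 0x22D8 (hexadecimal) → 2×4096 + 2×256 + 13×16 + 8 = 8920 (decimal)
Convert five thousand seven hundred thirty-two (English words) → 5×1000 + 7×100 + 32 = 5732 (decimal)
Compute 8920 - 5732 = 3188
3188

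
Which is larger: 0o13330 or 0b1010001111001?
Convert 0o13330 (octal) → 1×4096 + 3×512 + 3×64 + 3×8 = 5848 (decimal)
Convert 0b1010001111001 (binary) → 4096 + 1024 + 64 + 32 + 16 + 8 + 1 = 5241 (decimal)
Compare 5848 vs 5241: larger = 5848
5848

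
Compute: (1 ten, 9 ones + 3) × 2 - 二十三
Convert 1 ten, 9 ones (place-value notation) → 1×10 + 9 = 19 (decimal)
Convert 二十三 (Chinese numeral) → 2×10 + 3 = 23 (decimal)
Expression in decimal: (19 + 3) × 2 - 23
Parentheses first: 19 + 3 = 22
Multiply: 22 × 2 = 44
Subtract: 44 - 23 = 21
21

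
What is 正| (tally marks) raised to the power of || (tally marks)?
Convert 正| (tally marks) → 5 + 1 = 6 (decimal)
Convert || (tally marks) → 2 (decimal)
Compute 6 ^ 2 = 36
36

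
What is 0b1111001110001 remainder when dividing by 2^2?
Convert 0b1111001110001 (binary) → 4096 + 2048 + 1024 + 512 + 64 + 32 + 16 + 1 = 7793 (decimal)
Convert 2^2 (power) → 4 (decimal)
Compute 7793 mod 4 = 1
1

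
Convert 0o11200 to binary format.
Convert 0o11200 (octal) → 1×4096 + 1×512 + 2×64 = 4736 (decimal)
Convert 4736 (decimal) → 4736 = 4096 + 512 + 128 → 0b1001010000000 (binary)
0b1001010000000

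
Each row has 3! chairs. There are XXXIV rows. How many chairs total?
Convert 3! (factorial) → 6 (decimal)
Convert XXXIV (Roman numeral) → 10 + 10 + 10 + 4 = 34 (decimal)
Compute 6 × 34 = 204
204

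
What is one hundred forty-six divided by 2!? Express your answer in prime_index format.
Convert one hundred forty-six (English words) → 1×100 + 46 = 146 (decimal)
Convert 2! (factorial) → 2 (decimal)
Compute 146 ÷ 2 = 73
Convert 73 (decimal) → the 21st prime (prime index)
the 21st prime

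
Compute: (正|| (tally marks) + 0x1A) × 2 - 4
Convert 正|| (tally marks) → 5 + 2 = 7 (decimal)
Convert 0x1A (hexadecimal) → 1×16 + 10 = 26 (decimal)
Expression in decimal: (7 + 26) × 2 - 4
Parentheses first: 7 + 26 = 33
Multiply: 33 × 2 = 66
Subtract: 66 - 4 = 62
62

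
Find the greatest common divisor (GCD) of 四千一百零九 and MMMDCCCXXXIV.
Convert 四千一百零九 (Chinese numeral) → 4×1000 + 1×100 + 9 = 4109 (decimal)
Convert MMMDCCCXXXIV (Roman numeral) → 1000 + 1000 + 1000 + 500 + 100 + 100 + 100 + 10 + 10 + 10 + 4 = 3834 (decimal)
Compute gcd(4109, 3834) = 1
1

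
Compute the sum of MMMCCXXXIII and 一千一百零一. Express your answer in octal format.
Convert MMMCCXXXIII (Roman numeral) → 1000 + 1000 + 1000 + 100 + 100 + 10 + 10 + 10 + 1 + 1 + 1 = 3233 (decimal)
Convert 一千一百零一 (Chinese numeral) → 1×1000 + 1×100 + 1 = 1101 (decimal)
Compute 3233 + 1101 = 4334
Convert 4334 (decimal) → 4334 = 1×4096 + 3×64 + 5×8 + 6 → 0o10356 (octal)
0o10356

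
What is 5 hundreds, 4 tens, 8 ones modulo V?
Convert 5 hundreds, 4 tens, 8 ones (place-value notation) → 5×100 + 4×10 + 8 = 548 (decimal)
Convert V (Roman numeral) → 5 (decimal)
Compute 548 mod 5 = 3
3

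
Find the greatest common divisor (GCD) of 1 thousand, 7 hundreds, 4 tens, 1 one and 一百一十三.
Convert 1 thousand, 7 hundreds, 4 tens, 1 one (place-value notation) → 1×1000 + 7×100 + 4×10 + 1 = 1741 (decimal)
Convert 一百一十三 (Chinese numeral) → 1×100 + 1×10 + 3 = 113 (decimal)
Compute gcd(1741, 113) = 1
1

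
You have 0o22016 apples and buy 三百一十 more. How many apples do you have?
Convert 0o22016 (octal) → 2×4096 + 2×512 + 1×8 + 6 = 9230 (decimal)
Convert 三百一十 (Chinese numeral) → 3×100 + 1×10 = 310 (decimal)
Compute 9230 + 310 = 9540
9540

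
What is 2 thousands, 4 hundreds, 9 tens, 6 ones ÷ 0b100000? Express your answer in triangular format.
Convert 2 thousands, 4 hundreds, 9 tens, 6 ones (place-value notation) → 2×1000 + 4×100 + 9×10 + 6 = 2496 (decimal)
Convert 0b100000 (binary) → 32 (decimal)
Compute 2496 ÷ 32 = 78
Convert 78 (decimal) → 78 = 12×13/2 → the 12th triangular number (triangular index)
the 12th triangular number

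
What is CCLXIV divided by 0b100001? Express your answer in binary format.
Convert CCLXIV (Roman numeral) → 100 + 100 + 50 + 10 + 4 = 264 (decimal)
Convert 0b100001 (binary) → 32 + 1 = 33 (decimal)
Compute 264 ÷ 33 = 8
Convert 8 (decimal) → 0b1000 (binary)
0b1000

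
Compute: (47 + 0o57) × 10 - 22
Convert 0o57 (octal) → 5×8 + 7 = 47 (decimal)
Expression in decimal: (47 + 47) × 10 - 22
Parentheses first: 47 + 47 = 94
Multiply: 94 × 10 = 940
Subtract: 940 - 22 = 918
918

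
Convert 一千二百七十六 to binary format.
Convert 一千二百七十六 (Chinese numeral) → 1×1000 + 2×100 + 7×10 + 6 = 1276 (decimal)
Convert 1276 (decimal) → 1276 = 1024 + 128 + 64 + 32 + 16 + 8 + 4 → 0b10011111100 (binary)
0b10011111100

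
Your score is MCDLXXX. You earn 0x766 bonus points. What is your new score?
Convert MCDLXXX (Roman numeral) → 1000 + 400 + 50 + 10 + 10 + 10 = 1480 (decimal)
Convert 0x766 (hexadecimal) → 7×256 + 6×16 + 6 = 1894 (decimal)
Compute 1480 + 1894 = 3374
3374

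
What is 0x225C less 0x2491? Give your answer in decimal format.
Convert 0x225C (hexadecimal) → 2×4096 + 2×256 + 5×16 + 12 = 8796 (decimal)
Convert 0x2491 (hexadecimal) → 2×4096 + 4×256 + 9×16 + 1 = 9361 (decimal)
Compute 8796 - 9361 = -565
-565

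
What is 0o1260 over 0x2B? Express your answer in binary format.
Convert 0o1260 (octal) → 1×512 + 2×64 + 6×8 = 688 (decimal)
Convert 0x2B (hexadecimal) → 2×16 + 11 = 43 (decimal)
Compute 688 ÷ 43 = 16
Convert 16 (decimal) → 0b10000 (binary)
0b10000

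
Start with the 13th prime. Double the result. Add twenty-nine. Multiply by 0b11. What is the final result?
Convert the 13th prime (prime index) → 41 (decimal)
Start: 41
41 × 2 = 82
Convert twenty-nine (English words) → 29 (decimal)
82 + 29 = 111
Convert 0b11 (binary) → 2 + 1 = 3 (decimal)
111 × 3 = 333
333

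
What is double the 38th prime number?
The 38th prime number = 163
Compute 163 × 2 = 326
326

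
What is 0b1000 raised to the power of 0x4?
Convert 0b1000 (binary) → 8 (decimal)
Convert 0x4 (hexadecimal) → 4 (decimal)
Compute 8 ^ 4 = 4096
4096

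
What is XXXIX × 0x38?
Convert XXXIX (Roman numeral) → 10 + 10 + 10 + 9 = 39 (decimal)
Convert 0x38 (hexadecimal) → 3×16 + 8 = 56 (decimal)
Compute 39 × 56 = 2184
2184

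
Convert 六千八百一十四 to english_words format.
Convert 六千八百一十四 (Chinese numeral) → 6×1000 + 8×100 + 1×10 + 4 = 6814 (decimal)
Convert 6814 (decimal) → 6814 = 6×1000 + 8×100 + 14 → six thousand eight hundred fourteen (English words)
six thousand eight hundred fourteen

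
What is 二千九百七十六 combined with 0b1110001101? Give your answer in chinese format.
Convert 二千九百七十六 (Chinese numeral) → 2×1000 + 9×100 + 7×10 + 6 = 2976 (decimal)
Convert 0b1110001101 (binary) → 512 + 256 + 128 + 8 + 4 + 1 = 909 (decimal)
Compute 2976 + 909 = 3885
Convert 3885 (decimal) → 3885 = 3×1000 + 8×100 + 8×10 + 5 → 三千八百八十五 (Chinese numeral)
三千八百八十五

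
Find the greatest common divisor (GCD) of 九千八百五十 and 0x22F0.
Convert 九千八百五十 (Chinese numeral) → 9×1000 + 8×100 + 5×10 = 9850 (decimal)
Convert 0x22F0 (hexadecimal) → 2×4096 + 2×256 + 15×16 = 8944 (decimal)
Compute gcd(9850, 8944) = 2
2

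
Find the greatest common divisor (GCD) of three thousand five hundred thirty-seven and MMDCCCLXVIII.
Convert three thousand five hundred thirty-seven (English words) → 3×1000 + 5×100 + 37 = 3537 (decimal)
Convert MMDCCCLXVIII (Roman numeral) → 1000 + 1000 + 500 + 100 + 100 + 100 + 50 + 10 + 5 + 1 + 1 + 1 = 2868 (decimal)
Compute gcd(3537, 2868) = 3
3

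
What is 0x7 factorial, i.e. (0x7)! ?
Convert 0x7 (hexadecimal) → 7 (decimal)
Compute 7! = 5040
5040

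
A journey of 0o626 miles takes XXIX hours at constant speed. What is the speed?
Convert 0o626 (octal) → 6×64 + 2×8 + 6 = 406 (decimal)
Convert XXIX (Roman numeral) → 10 + 10 + 9 = 29 (decimal)
Compute 406 ÷ 29 = 14
14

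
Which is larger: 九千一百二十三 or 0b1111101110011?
Convert 九千一百二十三 (Chinese numeral) → 9×1000 + 1×100 + 2×10 + 3 = 9123 (decimal)
Convert 0b1111101110011 (binary) → 4096 + 2048 + 1024 + 512 + 256 + 64 + 32 + 16 + 2 + 1 = 8051 (decimal)
Compare 9123 vs 8051: larger = 9123
9123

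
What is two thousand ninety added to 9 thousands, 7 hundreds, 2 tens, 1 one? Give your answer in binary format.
Convert two thousand ninety (English words) → 2×1000 + 90 = 2090 (decimal)
Convert 9 thousands, 7 hundreds, 2 tens, 1 one (place-value notation) → 9×1000 + 7×100 + 2×10 + 1 = 9721 (decimal)
Compute 2090 + 9721 = 11811
Convert 11811 (decimal) → 11811 = 8192 + 2048 + 1024 + 512 + 32 + 2 + 1 → 0b10111000100011 (binary)
0b10111000100011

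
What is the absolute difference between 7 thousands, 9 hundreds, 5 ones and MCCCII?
Convert 7 thousands, 9 hundreds, 5 ones (place-value notation) → 7×1000 + 9×100 + 5 = 7905 (decimal)
Convert MCCCII (Roman numeral) → 1000 + 100 + 100 + 100 + 1 + 1 = 1302 (decimal)
Compute |7905 - 1302| = 6603
6603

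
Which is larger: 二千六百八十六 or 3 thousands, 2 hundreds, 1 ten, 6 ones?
Convert 二千六百八十六 (Chinese numeral) → 2×1000 + 6×100 + 8×10 + 6 = 2686 (decimal)
Convert 3 thousands, 2 hundreds, 1 ten, 6 ones (place-value notation) → 3×1000 + 2×100 + 1×10 + 6 = 3216 (decimal)
Compare 2686 vs 3216: larger = 3216
3216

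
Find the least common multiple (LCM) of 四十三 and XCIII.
Convert 四十三 (Chinese numeral) → 4×10 + 3 = 43 (decimal)
Convert XCIII (Roman numeral) → 90 + 1 + 1 + 1 = 93 (decimal)
Compute lcm(43, 93) = 3999
3999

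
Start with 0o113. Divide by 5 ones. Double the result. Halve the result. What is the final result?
Convert 0o113 (octal) → 1×64 + 1×8 + 3 = 75 (decimal)
Start: 75
Convert 5 ones (place-value notation) → 5 (decimal)
75 ÷ 5 = 15
15 × 2 = 30
30 ÷ 2 = 15
15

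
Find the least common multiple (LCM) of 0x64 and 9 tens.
Convert 0x64 (hexadecimal) → 6×16 + 4 = 100 (decimal)
Convert 9 tens (place-value notation) → 9×10 = 90 (decimal)
Compute lcm(100, 90) = 900
900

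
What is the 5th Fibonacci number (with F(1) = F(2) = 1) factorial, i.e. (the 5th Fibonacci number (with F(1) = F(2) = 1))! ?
Convert the 5th Fibonacci number (with F(1) = F(2) = 1) (Fibonacci index) → 1, 1, 2, 3, 5 → 5 (decimal)
Compute 5! = 120
120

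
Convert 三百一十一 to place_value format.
Convert 三百一十一 (Chinese numeral) → 3×100 + 1×10 + 1 = 311 (decimal)
Convert 311 (decimal) → 311 = 3×100 + 1×10 + 1 → 3 hundreds, 1 ten, 1 one (place-value notation)
3 hundreds, 1 ten, 1 one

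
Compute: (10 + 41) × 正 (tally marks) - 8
Convert 正 (tally marks) → 5 (decimal)
Expression in decimal: (10 + 41) × 5 - 8
Parentheses first: 10 + 41 = 51
Multiply: 51 × 5 = 255
Subtract: 255 - 8 = 247
247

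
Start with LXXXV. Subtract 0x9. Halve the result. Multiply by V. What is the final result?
Convert LXXXV (Roman numeral) → 50 + 10 + 10 + 10 + 5 = 85 (decimal)
Start: 85
Convert 0x9 (hexadecimal) → 9 (decimal)
85 - 9 = 76
76 ÷ 2 = 38
Convert V (Roman numeral) → 5 (decimal)
38 × 5 = 190
190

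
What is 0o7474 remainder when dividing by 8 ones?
Convert 0o7474 (octal) → 7×512 + 4×64 + 7×8 + 4 = 3900 (decimal)
Convert 8 ones (place-value notation) → 8 (decimal)
Compute 3900 mod 8 = 4
4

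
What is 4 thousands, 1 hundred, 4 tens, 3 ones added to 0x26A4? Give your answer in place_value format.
Convert 4 thousands, 1 hundred, 4 tens, 3 ones (place-value notation) → 4×1000 + 1×100 + 4×10 + 3 = 4143 (decimal)
Convert 0x26A4 (hexadecimal) → 2×4096 + 6×256 + 10×16 + 4 = 9892 (decimal)
Compute 4143 + 9892 = 14035
Convert 14035 (decimal) → 14035 = 14×1000 + 3×10 + 5 → 14 thousands, 3 tens, 5 ones (place-value notation)
14 thousands, 3 tens, 5 ones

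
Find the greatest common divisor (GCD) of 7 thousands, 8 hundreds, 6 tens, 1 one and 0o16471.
Convert 7 thousands, 8 hundreds, 6 tens, 1 one (place-value notation) → 7×1000 + 8×100 + 6×10 + 1 = 7861 (decimal)
Convert 0o16471 (octal) → 1×4096 + 6×512 + 4×64 + 7×8 + 1 = 7481 (decimal)
Compute gcd(7861, 7481) = 1
1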